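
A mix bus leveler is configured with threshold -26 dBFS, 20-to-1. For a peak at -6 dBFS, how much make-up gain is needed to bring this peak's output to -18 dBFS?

7 dB

Overshoot 20 dB → 20/20 = 1 dB after compression, so the compressed level is -26 + 1 = -25 dBFS.
Make-up = target − compressed = -18 − (-25) = 7 dB.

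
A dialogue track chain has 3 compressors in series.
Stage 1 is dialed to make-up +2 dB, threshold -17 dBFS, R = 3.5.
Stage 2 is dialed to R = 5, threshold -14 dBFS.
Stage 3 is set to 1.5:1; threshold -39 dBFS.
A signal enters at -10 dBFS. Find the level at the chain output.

Stage 1: 7 dB above -17 dBFS, reduced 3.5:1 to 2 dB above → -15 dBFS; +2 dB make-up → -13 dBFS.
Stage 2: 1 dB above -14 dBFS, reduced 5:1 to 0.2 dB above → -13.8 dBFS.
Stage 3: overshoot 25.2 dB → 25.2/1.5 = 16.8 dB → -22.2 dBFS.

-22.2 dBFS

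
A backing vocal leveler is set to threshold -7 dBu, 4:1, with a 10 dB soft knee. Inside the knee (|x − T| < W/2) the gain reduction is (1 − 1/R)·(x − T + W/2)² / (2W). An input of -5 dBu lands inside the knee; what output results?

x − T + W/2 = -5 − (-7) + 5 = 7.
GR = (1 − 1/4) × 7² / 20 = 0.75 × 49 / 20 = 1.8375 dB.
Output = -5 − 1.8375 = -6.8375 dBu.

-6.8375 dBu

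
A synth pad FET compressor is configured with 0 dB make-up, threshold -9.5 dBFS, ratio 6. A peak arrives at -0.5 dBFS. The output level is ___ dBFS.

-8 dBFS

The input is 9 dB above the -9.5 dBFS threshold.
The 9 dB excess becomes 1.5 dB after 6:1 reduction.
That puts the output at -8 dBFS.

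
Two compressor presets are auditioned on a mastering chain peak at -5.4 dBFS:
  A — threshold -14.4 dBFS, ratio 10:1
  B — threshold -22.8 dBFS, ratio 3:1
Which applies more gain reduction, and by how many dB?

B, by 3.5 dB

A: GR = 9 − 9/10 = 8.1 dB.
B: GR = 17.4 − 17.4/3 = 11.6 dB.
Difference: 3.5 dB in favour of B.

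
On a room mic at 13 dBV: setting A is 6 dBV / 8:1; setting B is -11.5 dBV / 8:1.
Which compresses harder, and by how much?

B, by 15.3125 dB

A: overshoot 7 dB → output overshoot 0.875 dB → GR 6.125 dB.
B: overshoot 24.5 dB → output overshoot 3.0625 dB → GR 21.4375 dB.
B reduces 15.3125 dB more.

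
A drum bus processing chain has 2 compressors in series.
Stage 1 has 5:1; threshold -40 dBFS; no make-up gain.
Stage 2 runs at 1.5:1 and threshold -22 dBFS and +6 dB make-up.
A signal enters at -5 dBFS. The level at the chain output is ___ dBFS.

Stage 1: 35 dB above -40 dBFS, reduced 5:1 to 7 dB above → -33 dBFS.
Stage 2: below threshold (-33 ≤ -22); passes unchanged; make-up brings it to -27 dBFS.

-27 dBFS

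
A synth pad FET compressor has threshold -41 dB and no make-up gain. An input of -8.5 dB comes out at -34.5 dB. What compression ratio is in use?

Input overshoot = -8.5 − (-41) = 32.5 dB; output overshoot = -34.5 − (-41) = 6.5 dB.
Ratio = 32.5 / 6.5 = 5.

5:1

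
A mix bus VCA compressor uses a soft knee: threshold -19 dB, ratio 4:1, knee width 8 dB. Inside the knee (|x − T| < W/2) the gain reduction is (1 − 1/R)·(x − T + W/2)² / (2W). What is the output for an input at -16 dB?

x − T + W/2 = -16 − (-19) + 4 = 7.
GR = (1 − 1/4) × 7² / 16 = 0.75 × 49 / 16 = 2.296875 dB.
Output = -16 − 2.296875 = -18.296875 dB.

-18.296875 dB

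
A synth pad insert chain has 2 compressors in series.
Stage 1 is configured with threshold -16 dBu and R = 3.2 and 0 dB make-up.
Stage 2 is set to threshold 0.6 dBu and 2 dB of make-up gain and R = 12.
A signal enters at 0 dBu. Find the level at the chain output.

-9 dBu

Stage 1: overshoot 16 dB → 16/3.2 = 5 dB → -11 dBu.
Stage 2: -11 dBu is at or below the 0.6 dBu threshold — no compression; make-up brings it to -9 dBu.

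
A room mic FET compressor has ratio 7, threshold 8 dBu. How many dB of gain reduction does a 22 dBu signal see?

12 dB

22 dBu exceeds the threshold by 14 dB.
After 7:1 compression the overshoot becomes 14/7 = 2 dB.
Gain reduction = 14 − 2 = 12 dB.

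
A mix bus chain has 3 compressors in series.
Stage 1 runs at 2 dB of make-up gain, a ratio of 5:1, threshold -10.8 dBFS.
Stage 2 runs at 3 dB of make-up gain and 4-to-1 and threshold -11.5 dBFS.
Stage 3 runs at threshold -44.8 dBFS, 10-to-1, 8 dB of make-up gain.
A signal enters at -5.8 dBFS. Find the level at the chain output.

-33.0775 dBFS

Stage 1: overshoot 5 dB → 5/5 = 1 dB → -9.8 dBFS; +2 dB make-up → -7.8 dBFS.
Stage 2: -7.8 dBFS is 3.7 dB over -11.5 dBFS; at 4:1 that becomes 0.925 dB over, giving -10.575 dBFS; +3 dB make-up → -7.575 dBFS.
Stage 3: -7.575 dBFS is 37.225 dB over -44.8 dBFS; at 10:1 that becomes 3.7225 dB over, giving -41.0775 dBFS; +8 dB make-up → -33.0775 dBFS.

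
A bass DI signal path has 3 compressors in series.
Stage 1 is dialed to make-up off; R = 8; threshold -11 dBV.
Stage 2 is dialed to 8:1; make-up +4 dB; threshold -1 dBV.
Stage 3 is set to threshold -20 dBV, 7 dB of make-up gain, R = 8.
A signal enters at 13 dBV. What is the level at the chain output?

-11 dBV

Stage 1: overshoot 24 dB → 24/8 = 3 dB → -8 dBV.
Stage 2: -8 dBV is at or below the -1 dBV threshold — no compression; make-up brings it to -4 dBV.
Stage 3: -4 dBV is 16 dB over -20 dBV; at 8:1 that becomes 2 dB over, giving -18 dBV; +7 dB make-up → -11 dBV.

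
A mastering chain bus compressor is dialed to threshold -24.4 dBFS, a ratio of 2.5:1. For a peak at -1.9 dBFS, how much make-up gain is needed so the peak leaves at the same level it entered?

13.5 dB

The peak compresses to -24.4 + 22.5/2.5 = -15.4 dBFS.
To reach -1.9 dBFS requires -1.9 − (-15.4) = 13.5 dB of make-up.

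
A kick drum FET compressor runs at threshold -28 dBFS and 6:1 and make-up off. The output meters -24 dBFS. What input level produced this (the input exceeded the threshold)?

Post-compression overshoot = -24 − (-28) = 4 dB.
Undo the ratio: input overshoot = 4 × 6 = 24 dB, giving input = -4 dBFS.

-4 dBFS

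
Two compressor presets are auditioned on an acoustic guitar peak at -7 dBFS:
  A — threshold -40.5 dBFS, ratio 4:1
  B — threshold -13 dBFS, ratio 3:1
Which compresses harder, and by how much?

A: overshoot 33.5 dB → output overshoot 8.375 dB → GR 25.125 dB.
B: overshoot 6 dB → output overshoot 2 dB → GR 4 dB.
A applies 21.125 dB more gain reduction.

A, by 21.125 dB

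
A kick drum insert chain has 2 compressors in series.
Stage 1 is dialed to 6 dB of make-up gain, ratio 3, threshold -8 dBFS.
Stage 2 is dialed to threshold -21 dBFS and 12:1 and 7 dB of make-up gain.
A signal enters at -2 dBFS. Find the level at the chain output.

Stage 1: -2 dBFS is 6 dB over -8 dBFS; at 3:1 that becomes 2 dB over, giving -6 dBFS; +6 dB make-up → 0 dBFS.
Stage 2: overshoot 21 dB → 21/12 = 1.75 dB → -19.25 dBFS; +7 dB make-up → -12.25 dBFS.

-12.25 dBFS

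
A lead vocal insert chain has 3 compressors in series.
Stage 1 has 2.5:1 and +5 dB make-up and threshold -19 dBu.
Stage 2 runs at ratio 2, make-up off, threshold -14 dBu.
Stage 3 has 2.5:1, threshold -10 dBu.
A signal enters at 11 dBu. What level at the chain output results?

Stage 1: 30 dB above -19 dBu, reduced 2.5:1 to 12 dB above → -7 dBu; +5 dB make-up → -2 dBu.
Stage 2: -2 dBu is 12 dB over -14 dBu; at 2:1 that becomes 6 dB over, giving -8 dBu.
Stage 3: -8 dBu is 2 dB over -10 dBu; at 2.5:1 that becomes 0.8 dB over, giving -9.2 dBu.

-9.2 dBu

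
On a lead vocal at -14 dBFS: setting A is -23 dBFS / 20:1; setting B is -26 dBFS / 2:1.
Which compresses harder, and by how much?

A: overshoot 9 dB → output overshoot 0.45 dB → GR 8.55 dB.
B: overshoot 12 dB → output overshoot 6 dB → GR 6 dB.
A reduces 2.55 dB more.

A, by 2.55 dB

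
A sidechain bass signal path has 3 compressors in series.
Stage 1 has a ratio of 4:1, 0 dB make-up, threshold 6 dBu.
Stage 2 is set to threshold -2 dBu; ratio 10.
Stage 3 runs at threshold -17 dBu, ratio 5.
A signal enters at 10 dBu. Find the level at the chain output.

-13.82 dBu

Stage 1: 4 dB above 6 dBu, reduced 4:1 to 1 dB above → 7 dBu.
Stage 2: 9 dB above -2 dBu, reduced 10:1 to 0.9 dB above → -1.1 dBu.
Stage 3: overshoot 15.9 dB → 15.9/5 = 3.18 dB → -13.82 dBu.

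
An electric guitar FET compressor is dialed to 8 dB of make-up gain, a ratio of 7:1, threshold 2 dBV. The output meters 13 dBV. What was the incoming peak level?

Before make-up, the level was 13 − 8 = 5 dBV.
That's 3 dB above the 2 dBV threshold.
Before 7:1 compression the overshoot was 3 × 7 = 21 dB, so input = 2 + 21 = 23 dBV.

23 dBV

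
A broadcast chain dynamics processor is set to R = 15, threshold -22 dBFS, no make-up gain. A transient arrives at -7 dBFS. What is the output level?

-7 dBFS sits 15 dB over threshold.
15:1 compression reduces that to 15/15 = 1 dB over.
Output = -22 + 1 = -21 dBFS.

-21 dBFS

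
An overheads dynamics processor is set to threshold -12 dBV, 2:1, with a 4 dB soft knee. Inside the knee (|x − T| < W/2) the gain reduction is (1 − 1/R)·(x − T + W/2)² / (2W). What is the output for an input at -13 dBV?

-13.0625 dBV

x − T + W/2 = -13 − (-12) + 2 = 1.
GR = (1 − 1/2) × 1² / 8 = 0.5 × 1 / 8 = 0.0625 dB.
Output = -13 − 0.0625 = -13.0625 dBV.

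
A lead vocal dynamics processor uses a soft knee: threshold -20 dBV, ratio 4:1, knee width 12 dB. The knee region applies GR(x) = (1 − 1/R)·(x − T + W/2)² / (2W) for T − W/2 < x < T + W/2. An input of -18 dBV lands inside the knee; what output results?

-20 dBV

x − T + W/2 = -18 − (-20) + 6 = 8.
GR = (1 − 1/4) × 8² / 24 = 0.75 × 64 / 24 = 2 dB.
Output = -18 − 2 = -20 dBV.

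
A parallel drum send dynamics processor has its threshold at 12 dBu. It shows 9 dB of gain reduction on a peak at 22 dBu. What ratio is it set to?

10:1

Input overshoot = 22 − 12 = 10 dB.
Output overshoot = 10 − 9 = 1 dB.
Ratio = input overshoot / output overshoot = 10 / 1 = 10.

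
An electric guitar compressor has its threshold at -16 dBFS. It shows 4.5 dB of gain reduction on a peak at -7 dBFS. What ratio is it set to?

2:1

Input overshoot = -7 − (-16) = 9 dB.
Output overshoot = 9 − 4.5 = 4.5 dB.
Ratio = input overshoot / output overshoot = 9 / 4.5 = 2.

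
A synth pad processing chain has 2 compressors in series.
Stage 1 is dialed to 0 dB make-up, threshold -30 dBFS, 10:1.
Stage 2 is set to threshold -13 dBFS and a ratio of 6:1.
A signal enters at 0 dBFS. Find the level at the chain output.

-27 dBFS

Stage 1: 30 dB above -30 dBFS, reduced 10:1 to 3 dB above → -27 dBFS.
Stage 2: -27 dBFS ≤ -13 dBFS, so stage 2 doesn't engage; output -27 dBFS.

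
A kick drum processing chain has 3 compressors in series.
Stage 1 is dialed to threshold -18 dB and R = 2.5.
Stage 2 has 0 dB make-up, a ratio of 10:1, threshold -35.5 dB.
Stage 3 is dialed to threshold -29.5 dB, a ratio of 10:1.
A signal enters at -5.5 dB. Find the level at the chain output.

Stage 1: overshoot 12.5 dB → 12.5/2.5 = 5 dB → -13 dB.
Stage 2: 22.5 dB above -35.5 dB, reduced 10:1 to 2.25 dB above → -33.25 dB.
Stage 3: -33.25 dB is at or below the -29.5 dB threshold — no compression; output -33.25 dB.

-33.25 dB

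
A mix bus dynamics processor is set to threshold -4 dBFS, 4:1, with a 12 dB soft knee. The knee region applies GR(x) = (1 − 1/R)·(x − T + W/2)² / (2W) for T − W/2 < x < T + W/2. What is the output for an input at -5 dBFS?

-5.78125 dBFS

x − T + W/2 = -5 − (-4) + 6 = 5.
GR = (1 − 1/4) × 5² / 24 = 0.75 × 25 / 24 = 0.78125 dB.
Output = -5 − 0.78125 = -5.78125 dBFS.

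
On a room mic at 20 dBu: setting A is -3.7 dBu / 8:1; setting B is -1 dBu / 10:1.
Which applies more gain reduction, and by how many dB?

A: GR = 23.7 − 23.7/8 = 20.7375 dB.
B: GR = 21 − 21/10 = 18.9 dB.
A applies 1.8375 dB more gain reduction.

A, by 1.8375 dB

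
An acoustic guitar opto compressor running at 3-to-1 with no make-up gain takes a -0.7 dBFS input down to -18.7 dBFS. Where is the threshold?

Gain reduction = -0.7 − (-18.7) = 18 dB; output overshoot = GR / (R − 1) = 18 / 2 = 9 dB.
Threshold = output − output overshoot = -18.7 − 9 = -27.7 dBFS.

-27.7 dBFS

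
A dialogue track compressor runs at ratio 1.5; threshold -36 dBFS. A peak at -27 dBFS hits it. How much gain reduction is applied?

3 dB

-27 dBFS exceeds the threshold by 9 dB.
A 1.5:1 ratio leaves 6 dB of that excess.
GR = overshoot in − overshoot out = 9 − 6 = 3 dB.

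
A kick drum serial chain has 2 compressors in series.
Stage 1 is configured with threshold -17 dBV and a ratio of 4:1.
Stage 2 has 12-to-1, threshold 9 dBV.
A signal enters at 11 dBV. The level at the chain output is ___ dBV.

Stage 1: overshoot 28 dB → 28/4 = 7 dB → -10 dBV.
Stage 2: below threshold (-10 ≤ 9); passes unchanged; output -10 dBV.

-10 dBV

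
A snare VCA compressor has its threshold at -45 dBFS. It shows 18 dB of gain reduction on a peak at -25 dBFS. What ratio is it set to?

10:1

Input overshoot = -25 − (-45) = 20 dB.
Output overshoot = 20 − 18 = 2 dB.
Ratio = input overshoot / output overshoot = 20 / 2 = 10.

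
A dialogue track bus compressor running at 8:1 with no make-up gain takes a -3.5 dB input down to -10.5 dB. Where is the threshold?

Input is 8 dB above T (since output overshoot × R = input overshoot: (-10.5 − T)·8 = -3.5 − T gives T = -11.5 dB).
Check: -11.5 + (-3.5 − (-11.5))/8 = -11.5 + 1 = -10.5 dB. ✓

-11.5 dB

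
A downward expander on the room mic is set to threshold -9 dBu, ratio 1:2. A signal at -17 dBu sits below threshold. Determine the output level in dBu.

-25 dBu

Below threshold, a 1:2 expander applies gain = (2−1)×(T − x) of attenuation.
(2−1) × 8 = 8 dB, so output = -17 − 8 = -25 dBu.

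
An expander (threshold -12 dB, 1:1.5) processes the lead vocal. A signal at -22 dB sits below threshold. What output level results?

Undershoot = (-12) − (-22) = 10 dB.
At 1:1.5, that expands to 15 dB under threshold.
Output = -12 − 15 = -27 dB.

-27 dB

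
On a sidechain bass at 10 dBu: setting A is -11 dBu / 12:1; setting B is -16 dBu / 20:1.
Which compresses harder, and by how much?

A: GR = 21 − 21/12 = 19.25 dB.
B: GR = 26 − 26/20 = 24.7 dB.
B reduces 5.45 dB more.

B, by 5.45 dB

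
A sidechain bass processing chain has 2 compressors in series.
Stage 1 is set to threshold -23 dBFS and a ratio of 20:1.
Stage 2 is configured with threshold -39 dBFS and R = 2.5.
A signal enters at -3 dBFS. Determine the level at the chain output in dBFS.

-32.2 dBFS

Stage 1: -3 dBFS is 20 dB over -23 dBFS; at 20:1 that becomes 1 dB over, giving -22 dBFS.
Stage 2: overshoot 17 dB → 17/2.5 = 6.8 dB → -32.2 dBFS.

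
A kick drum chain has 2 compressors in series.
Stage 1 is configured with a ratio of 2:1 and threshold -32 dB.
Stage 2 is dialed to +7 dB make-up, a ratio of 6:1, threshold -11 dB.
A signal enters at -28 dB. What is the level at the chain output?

Stage 1: -28 dB is 4 dB over -32 dB; at 2:1 that becomes 2 dB over, giving -30 dB.
Stage 2: -30 dB ≤ -11 dB, so stage 2 doesn't engage; make-up brings it to -23 dB.

-23 dB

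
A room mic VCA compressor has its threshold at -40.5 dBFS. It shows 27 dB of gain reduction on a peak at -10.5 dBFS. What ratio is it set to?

10:1

Input overshoot = -10.5 − (-40.5) = 30 dB.
Output overshoot = 30 − 27 = 3 dB.
Ratio = input overshoot / output overshoot = 30 / 3 = 10.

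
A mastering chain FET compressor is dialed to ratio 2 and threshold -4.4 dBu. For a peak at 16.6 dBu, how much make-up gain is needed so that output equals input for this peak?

10.5 dB

The peak compresses to -4.4 + 21/2 = 6.1 dBu.
To reach 16.6 dBu requires 16.6 − 6.1 = 10.5 dB of make-up.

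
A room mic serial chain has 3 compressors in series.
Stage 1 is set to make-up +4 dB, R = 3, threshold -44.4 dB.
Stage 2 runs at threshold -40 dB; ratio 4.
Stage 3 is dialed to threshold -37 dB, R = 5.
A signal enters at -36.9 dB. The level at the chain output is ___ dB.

Stage 1: overshoot 7.5 dB → 7.5/3 = 2.5 dB → -41.9 dB; +4 dB make-up → -37.9 dB.
Stage 2: 2.1 dB above -40 dB, reduced 4:1 to 0.525 dB above → -39.475 dB.
Stage 3: -39.475 dB is at or below the -37 dB threshold — no compression; output -39.475 dB.

-39.475 dB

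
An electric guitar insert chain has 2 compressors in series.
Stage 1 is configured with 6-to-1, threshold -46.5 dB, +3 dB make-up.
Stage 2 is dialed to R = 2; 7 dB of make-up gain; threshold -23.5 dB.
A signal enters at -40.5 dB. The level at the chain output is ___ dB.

Stage 1: -40.5 dB is 6 dB over -46.5 dB; at 6:1 that becomes 1 dB over, giving -45.5 dB; +3 dB make-up → -42.5 dB.
Stage 2: -42.5 dB ≤ -23.5 dB, so stage 2 doesn't engage; make-up brings it to -35.5 dB.

-35.5 dB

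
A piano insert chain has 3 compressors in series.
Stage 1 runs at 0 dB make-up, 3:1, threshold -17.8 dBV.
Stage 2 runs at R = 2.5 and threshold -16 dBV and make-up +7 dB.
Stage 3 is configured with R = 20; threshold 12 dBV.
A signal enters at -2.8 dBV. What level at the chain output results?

-7.72 dBV

Stage 1: -2.8 dBV is 15 dB over -17.8 dBV; at 3:1 that becomes 5 dB over, giving -12.8 dBV.
Stage 2: 3.2 dB above -16 dBV, reduced 2.5:1 to 1.28 dB above → -14.72 dBV; +7 dB make-up → -7.72 dBV.
Stage 3: below threshold (-7.72 ≤ 12); passes unchanged; output -7.72 dBV.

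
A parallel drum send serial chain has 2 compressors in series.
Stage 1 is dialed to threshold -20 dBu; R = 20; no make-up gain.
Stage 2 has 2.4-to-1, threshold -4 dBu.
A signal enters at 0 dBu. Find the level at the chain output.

-19 dBu

Stage 1: 20 dB above -20 dBu, reduced 20:1 to 1 dB above → -19 dBu.
Stage 2: below threshold (-19 ≤ -4); passes unchanged; output -19 dBu.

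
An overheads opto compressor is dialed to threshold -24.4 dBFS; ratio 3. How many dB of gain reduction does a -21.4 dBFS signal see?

2 dB

Overshoot = -21.4 − (-24.4) = 3 dB.
At 3:1, output sits 3/3 = 1 dB above threshold.
GR = overshoot in − overshoot out = 3 − 1 = 2 dB.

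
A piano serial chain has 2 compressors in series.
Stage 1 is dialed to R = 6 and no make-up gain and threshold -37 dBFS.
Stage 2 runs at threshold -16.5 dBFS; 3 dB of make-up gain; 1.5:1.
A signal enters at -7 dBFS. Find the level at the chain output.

-29 dBFS

Stage 1: -7 dBFS is 30 dB over -37 dBFS; at 6:1 that becomes 5 dB over, giving -32 dBFS.
Stage 2: -32 dBFS is at or below the -16.5 dBFS threshold — no compression; make-up brings it to -29 dBFS.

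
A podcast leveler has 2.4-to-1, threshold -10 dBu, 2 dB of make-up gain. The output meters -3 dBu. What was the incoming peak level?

Stripping the +2 dB make-up gives -5 dBu at the gain stage.
That's 5 dB above the -10 dBu threshold.
Undo the ratio: input overshoot = 5 × 2.4 = 12 dB, giving input = 2 dBu.

2 dBu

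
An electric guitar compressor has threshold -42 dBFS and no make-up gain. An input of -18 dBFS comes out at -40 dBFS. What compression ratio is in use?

12:1

Input overshoot = -18 − (-42) = 24 dB; output overshoot = -40 − (-42) = 2 dB.
Ratio = 24 / 2 = 12.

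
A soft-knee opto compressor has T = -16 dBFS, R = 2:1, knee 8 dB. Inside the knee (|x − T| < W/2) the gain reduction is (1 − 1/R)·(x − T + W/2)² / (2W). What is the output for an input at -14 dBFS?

-15.125 dBFS

x − T + W/2 = -14 − (-16) + 4 = 6.
GR = (1 − 1/2) × 6² / 16 = 0.5 × 36 / 16 = 1.125 dB.
Output = -14 − 1.125 = -15.125 dBFS.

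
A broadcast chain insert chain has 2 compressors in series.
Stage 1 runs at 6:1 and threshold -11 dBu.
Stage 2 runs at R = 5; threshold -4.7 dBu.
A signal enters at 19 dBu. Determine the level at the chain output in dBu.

Stage 1: 30 dB above -11 dBu, reduced 6:1 to 5 dB above → -6 dBu.
Stage 2: -6 dBu is at or below the -4.7 dBu threshold — no compression; output -6 dBu.

-6 dBu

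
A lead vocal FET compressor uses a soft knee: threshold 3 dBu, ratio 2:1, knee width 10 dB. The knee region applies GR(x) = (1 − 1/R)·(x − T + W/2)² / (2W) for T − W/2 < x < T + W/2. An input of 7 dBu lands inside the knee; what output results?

4.975 dBu

x − T + W/2 = 7 − 3 + 5 = 9.
GR = (1 − 1/2) × 9² / 20 = 0.5 × 81 / 20 = 2.025 dB.
Output = 7 − 2.025 = 4.975 dBu.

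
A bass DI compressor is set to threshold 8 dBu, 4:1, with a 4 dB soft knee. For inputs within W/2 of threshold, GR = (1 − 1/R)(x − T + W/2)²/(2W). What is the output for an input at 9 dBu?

x − T + W/2 = 9 − 8 + 2 = 3.
GR = (1 − 1/4) × 3² / 8 = 0.75 × 9 / 8 = 0.84375 dB.
Output = 9 − 0.84375 = 8.15625 dBu.

8.15625 dBu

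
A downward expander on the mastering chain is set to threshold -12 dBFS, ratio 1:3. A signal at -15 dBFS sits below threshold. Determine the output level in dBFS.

-21 dBFS

Undershoot = (-12) − (-15) = 3 dB.
At 1:3, that expands to 9 dB under threshold.
Output = -12 − 9 = -21 dBFS.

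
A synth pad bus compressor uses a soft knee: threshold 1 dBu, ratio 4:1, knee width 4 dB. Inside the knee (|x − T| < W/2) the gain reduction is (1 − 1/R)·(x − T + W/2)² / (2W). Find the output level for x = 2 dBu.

x − T + W/2 = 2 − 1 + 2 = 3.
GR = (1 − 1/4) × 3² / 8 = 0.75 × 9 / 8 = 0.84375 dB.
Output = 2 − 0.84375 = 1.15625 dBu.

1.15625 dBu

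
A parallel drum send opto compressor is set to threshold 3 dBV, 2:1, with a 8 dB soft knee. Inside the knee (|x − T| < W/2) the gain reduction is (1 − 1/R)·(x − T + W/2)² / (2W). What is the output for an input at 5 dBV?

3.875 dBV

x − T + W/2 = 5 − 3 + 4 = 6.
GR = (1 − 1/2) × 6² / 16 = 0.5 × 36 / 16 = 1.125 dB.
Output = 5 − 1.125 = 3.875 dBV.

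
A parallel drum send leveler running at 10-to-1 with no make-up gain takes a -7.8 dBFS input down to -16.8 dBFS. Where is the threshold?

-17.8 dBFS

Let T be the threshold. Output overshoot = (input overshoot)/R, so -16.8 − T = (-7.8 − T)/10.
10·(-16.8 − T) = -7.8 − T → 9·T = -168 − (-7.8) = -160.2.
T = -160.2/9 = -17.8 dBFS.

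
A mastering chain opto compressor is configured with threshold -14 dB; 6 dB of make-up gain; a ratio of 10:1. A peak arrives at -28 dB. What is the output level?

-22 dB

-28 dB is 14 dB below the -14 dB threshold, so no gain reduction is applied.
Make-up gain adds 6 dB: -28 + 6 = -22 dB.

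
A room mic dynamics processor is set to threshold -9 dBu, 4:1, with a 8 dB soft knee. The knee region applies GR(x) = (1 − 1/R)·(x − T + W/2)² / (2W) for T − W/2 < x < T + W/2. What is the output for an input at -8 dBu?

-9.171875 dBu

x − T + W/2 = -8 − (-9) + 4 = 5.
GR = (1 − 1/4) × 5² / 16 = 0.75 × 25 / 16 = 1.171875 dB.
Output = -8 − 1.171875 = -9.171875 dBu.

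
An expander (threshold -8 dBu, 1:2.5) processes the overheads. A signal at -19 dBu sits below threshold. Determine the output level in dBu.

-35.5 dBu

Below threshold, a 1:2.5 expander applies gain = (2.5−1)×(T − x) of attenuation.
(2.5−1) × 11 = 16.5 dB, so output = -19 − 16.5 = -35.5 dBu.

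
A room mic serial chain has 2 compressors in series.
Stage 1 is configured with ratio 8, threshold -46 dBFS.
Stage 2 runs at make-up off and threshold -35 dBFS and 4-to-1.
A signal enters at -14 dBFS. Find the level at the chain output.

Stage 1: overshoot 32 dB → 32/8 = 4 dB → -42 dBFS.
Stage 2: -42 dBFS is at or below the -35 dBFS threshold — no compression; output -42 dBFS.

-42 dBFS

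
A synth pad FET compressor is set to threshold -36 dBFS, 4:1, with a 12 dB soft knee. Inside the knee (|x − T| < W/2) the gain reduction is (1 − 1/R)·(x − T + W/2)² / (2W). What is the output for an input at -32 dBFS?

x − T + W/2 = -32 − (-36) + 6 = 10.
GR = (1 − 1/4) × 10² / 24 = 0.75 × 100 / 24 = 3.125 dB.
Output = -32 − 3.125 = -35.125 dBFS.

-35.125 dBFS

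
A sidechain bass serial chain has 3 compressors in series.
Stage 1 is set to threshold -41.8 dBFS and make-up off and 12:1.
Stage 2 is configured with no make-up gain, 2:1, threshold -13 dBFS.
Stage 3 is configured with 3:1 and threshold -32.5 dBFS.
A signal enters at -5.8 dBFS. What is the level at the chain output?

-38.8 dBFS

Stage 1: -5.8 dBFS is 36 dB over -41.8 dBFS; at 12:1 that becomes 3 dB over, giving -38.8 dBFS.
Stage 2: below threshold (-38.8 ≤ -13); passes unchanged; output -38.8 dBFS.
Stage 3: below threshold (-38.8 ≤ -32.5); passes unchanged; output -38.8 dBFS.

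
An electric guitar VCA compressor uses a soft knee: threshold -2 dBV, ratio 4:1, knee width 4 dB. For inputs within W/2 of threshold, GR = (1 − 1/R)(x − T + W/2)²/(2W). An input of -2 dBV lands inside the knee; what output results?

-2.375 dBV

x − T + W/2 = -2 − (-2) + 2 = 2.
GR = (1 − 1/4) × 2² / 8 = 0.75 × 4 / 8 = 0.375 dB.
Output = -2 − 0.375 = -2.375 dBV.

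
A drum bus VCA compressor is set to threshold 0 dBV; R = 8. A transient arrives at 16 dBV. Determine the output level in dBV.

16 dBV sits 16 dB over threshold.
8:1 compression reduces that to 16/8 = 2 dB over.
Output = 0 + 2 = 2 dBV.

2 dBV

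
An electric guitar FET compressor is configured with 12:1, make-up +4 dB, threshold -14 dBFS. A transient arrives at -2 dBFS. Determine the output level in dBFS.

-9 dBFS

The input is 12 dB above the -14 dBFS threshold.
At 12:1 the overshoot is divided by 12, leaving 1 dB above threshold.
So the level is -14 + 1 = -13 dBFS; make-up adds 4 dB, giving -9 dBFS.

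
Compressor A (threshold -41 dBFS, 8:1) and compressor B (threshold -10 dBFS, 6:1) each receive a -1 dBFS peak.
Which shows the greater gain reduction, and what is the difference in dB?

A, by 27.5 dB

A: 40 dB over, compressed to 5 dB over, so 35 dB of GR.
B: 9 dB over, compressed to 1.5 dB over, so 7.5 dB of GR.
Difference: 27.5 dB in favour of A.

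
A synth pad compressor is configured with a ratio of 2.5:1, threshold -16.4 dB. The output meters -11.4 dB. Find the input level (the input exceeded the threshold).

Post-compression overshoot = -11.4 − (-16.4) = 5 dB.
Before 2.5:1 compression the overshoot was 5 × 2.5 = 12.5 dB, so input = -16.4 + 12.5 = -3.9 dB.

-3.9 dB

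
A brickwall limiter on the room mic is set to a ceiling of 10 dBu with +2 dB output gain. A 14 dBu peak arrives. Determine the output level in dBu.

The limiter clamps the peak to its 10 dBu ceiling.
Output gain then adds 2 dB: 10 + 2 = 12 dBu.

12 dBu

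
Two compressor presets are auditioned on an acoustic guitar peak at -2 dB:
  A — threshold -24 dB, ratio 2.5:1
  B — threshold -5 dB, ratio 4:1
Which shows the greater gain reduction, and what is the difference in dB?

A, by 10.95 dB

A: 22 dB over, compressed to 8.8 dB over, so 13.2 dB of GR.
B: 3 dB over, compressed to 0.75 dB over, so 2.25 dB of GR.
A applies 10.95 dB more gain reduction.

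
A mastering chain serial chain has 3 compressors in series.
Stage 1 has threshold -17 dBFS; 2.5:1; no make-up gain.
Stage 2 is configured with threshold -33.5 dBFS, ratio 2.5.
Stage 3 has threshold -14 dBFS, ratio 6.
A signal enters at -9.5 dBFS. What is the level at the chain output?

Stage 1: overshoot 7.5 dB → 7.5/2.5 = 3 dB → -14 dBFS.
Stage 2: -14 dBFS is 19.5 dB over -33.5 dBFS; at 2.5:1 that becomes 7.8 dB over, giving -25.7 dBFS.
Stage 3: -25.7 dBFS is at or below the -14 dBFS threshold — no compression; output -25.7 dBFS.

-25.7 dBFS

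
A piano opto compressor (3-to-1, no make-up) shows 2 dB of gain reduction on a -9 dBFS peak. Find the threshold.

Gain reduction = -9 − (-11) = 2 dB; output overshoot = GR / (R − 1) = 2 / 2 = 1 dB.
Threshold = output − output overshoot = -11 − 1 = -12 dBFS.

-12 dBFS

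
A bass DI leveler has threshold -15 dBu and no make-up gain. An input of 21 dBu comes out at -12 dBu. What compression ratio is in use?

Input overshoot = 21 − (-15) = 36 dB; output overshoot = -12 − (-15) = 3 dB.
Ratio = 36 / 3 = 12.

12:1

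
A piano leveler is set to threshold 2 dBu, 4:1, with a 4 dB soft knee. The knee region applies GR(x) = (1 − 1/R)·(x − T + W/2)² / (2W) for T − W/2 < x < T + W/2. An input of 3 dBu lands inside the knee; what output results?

x − T + W/2 = 3 − 2 + 2 = 3.
GR = (1 − 1/4) × 3² / 8 = 0.75 × 9 / 8 = 0.84375 dB.
Output = 3 − 0.84375 = 2.15625 dBu.

2.15625 dBu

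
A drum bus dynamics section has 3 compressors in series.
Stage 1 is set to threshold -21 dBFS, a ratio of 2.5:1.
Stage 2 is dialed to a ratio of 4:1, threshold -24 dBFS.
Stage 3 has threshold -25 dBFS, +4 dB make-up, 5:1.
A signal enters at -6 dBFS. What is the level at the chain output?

Stage 1: 15 dB above -21 dBFS, reduced 2.5:1 to 6 dB above → -15 dBFS.
Stage 2: overshoot 9 dB → 9/4 = 2.25 dB → -21.75 dBFS.
Stage 3: overshoot 3.25 dB → 3.25/5 = 0.65 dB → -24.35 dBFS; +4 dB make-up → -20.35 dBFS.

-20.35 dBFS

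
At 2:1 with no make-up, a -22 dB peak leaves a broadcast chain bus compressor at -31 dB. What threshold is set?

-40 dB

Let T be the threshold. Output overshoot = (input overshoot)/R, so -31 − T = (-22 − T)/2.
2·(-31 − T) = -22 − T → 1·T = -62 − (-22) = -40.
T = -40/1 = -40 dB.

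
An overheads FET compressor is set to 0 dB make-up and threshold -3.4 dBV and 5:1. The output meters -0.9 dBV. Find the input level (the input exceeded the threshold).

9.1 dBV

That's 2.5 dB above the -3.4 dBV threshold.
Undo the ratio: input overshoot = 2.5 × 5 = 12.5 dB, giving input = 9.1 dBV.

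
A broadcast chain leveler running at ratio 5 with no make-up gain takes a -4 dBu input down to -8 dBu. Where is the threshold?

Let T be the threshold. Output overshoot = (input overshoot)/R, so -8 − T = (-4 − T)/5.
5·(-8 − T) = -4 − T → 4·T = -40 − (-4) = -36.
T = -36/4 = -9 dBu.

-9 dBu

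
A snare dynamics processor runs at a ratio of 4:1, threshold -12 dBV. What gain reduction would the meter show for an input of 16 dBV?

21 dB

The signal is 28 dB above threshold.
A 4:1 ratio leaves 7 dB of that excess.
GR = overshoot in − overshoot out = 28 − 7 = 21 dB.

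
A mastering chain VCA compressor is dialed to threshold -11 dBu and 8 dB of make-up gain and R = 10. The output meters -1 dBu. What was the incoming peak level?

9 dBu

Remove make-up: -1 − 8 = -9 dBu.
The compressed level sits -9 − (-11) = 2 dB over threshold.
Before 10:1 compression the overshoot was 2 × 10 = 20 dB, so input = -11 + 20 = 9 dBu.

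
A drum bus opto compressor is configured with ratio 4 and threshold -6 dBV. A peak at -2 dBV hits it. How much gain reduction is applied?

The signal is 4 dB above threshold.
After 4:1 compression the overshoot becomes 4/4 = 1 dB.
Gain reduction = 4 − 1 = 3 dB.

3 dB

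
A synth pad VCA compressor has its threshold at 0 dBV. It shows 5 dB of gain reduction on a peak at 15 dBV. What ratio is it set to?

1.5:1

Input overshoot = 15 − 0 = 15 dB.
Output overshoot = 15 − 5 = 10 dB.
Ratio = input overshoot / output overshoot = 15 / 10 = 1.5.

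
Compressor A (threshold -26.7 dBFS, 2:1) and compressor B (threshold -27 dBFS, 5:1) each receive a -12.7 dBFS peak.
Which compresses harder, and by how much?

B, by 4.44 dB

A: overshoot 14 dB → output overshoot 7 dB → GR 7 dB.
B: overshoot 14.3 dB → output overshoot 2.86 dB → GR 11.44 dB.
B applies 4.44 dB more gain reduction.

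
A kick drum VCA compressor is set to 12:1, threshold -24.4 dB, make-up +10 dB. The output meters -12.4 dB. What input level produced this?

Remove make-up: -12.4 − 10 = -22.4 dB.
That's 2 dB above the -24.4 dB threshold.
Undo the ratio: input overshoot = 2 × 12 = 24 dB, giving input = -0.4 dB.

-0.4 dB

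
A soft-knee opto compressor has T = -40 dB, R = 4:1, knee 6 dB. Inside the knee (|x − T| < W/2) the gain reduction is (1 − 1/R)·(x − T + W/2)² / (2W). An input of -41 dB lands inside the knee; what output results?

x − T + W/2 = -41 − (-40) + 3 = 2.
GR = (1 − 1/4) × 2² / 12 = 0.75 × 4 / 12 = 0.25 dB.
Output = -41 − 0.25 = -41.25 dB.

-41.25 dB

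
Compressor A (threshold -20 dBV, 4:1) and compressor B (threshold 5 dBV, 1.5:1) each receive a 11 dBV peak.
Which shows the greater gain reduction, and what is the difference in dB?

A: GR = 31 − 31/4 = 23.25 dB.
B: GR = 6 − 6/1.5 = 2 dB.
A reduces 21.25 dB more.

A, by 21.25 dB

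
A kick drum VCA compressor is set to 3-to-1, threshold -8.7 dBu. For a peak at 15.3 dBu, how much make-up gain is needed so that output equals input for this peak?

16 dB

Overshoot 24 dB → 24/3 = 8 dB after compression, so the compressed level is -8.7 + 8 = -0.7 dBu.
Make-up = target − compressed = 15.3 − (-0.7) = 16 dB.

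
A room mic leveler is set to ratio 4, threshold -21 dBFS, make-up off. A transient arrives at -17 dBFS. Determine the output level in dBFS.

Overshoot: -17 − (-21) = 4 dB.
The 4 dB excess becomes 1 dB after 4:1 reduction.
Output = -21 + 1 = -20 dBFS.

-20 dBFS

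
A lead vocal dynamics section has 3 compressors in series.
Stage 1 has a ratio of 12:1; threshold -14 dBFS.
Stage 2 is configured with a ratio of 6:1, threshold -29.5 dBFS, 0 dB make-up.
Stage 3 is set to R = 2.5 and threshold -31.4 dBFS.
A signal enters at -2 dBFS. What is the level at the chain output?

Stage 1: overshoot 12 dB → 12/12 = 1 dB → -13 dBFS.
Stage 2: -13 dBFS is 16.5 dB over -29.5 dBFS; at 6:1 that becomes 2.75 dB over, giving -26.75 dBFS.
Stage 3: overshoot 4.65 dB → 4.65/2.5 = 1.86 dB → -29.54 dBFS.

-29.54 dBFS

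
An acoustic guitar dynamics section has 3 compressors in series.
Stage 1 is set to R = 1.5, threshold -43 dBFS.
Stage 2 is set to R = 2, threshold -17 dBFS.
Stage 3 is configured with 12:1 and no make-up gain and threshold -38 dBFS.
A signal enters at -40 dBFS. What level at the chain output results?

-41 dBFS

Stage 1: 3 dB above -43 dBFS, reduced 1.5:1 to 2 dB above → -41 dBFS.
Stage 2: -41 dBFS is at or below the -17 dBFS threshold — no compression; output -41 dBFS.
Stage 3: below threshold (-41 ≤ -38); passes unchanged; output -41 dBFS.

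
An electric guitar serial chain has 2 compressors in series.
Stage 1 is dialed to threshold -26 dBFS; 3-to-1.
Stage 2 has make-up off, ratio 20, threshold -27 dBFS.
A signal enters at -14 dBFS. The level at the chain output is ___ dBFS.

Stage 1: 12 dB above -26 dBFS, reduced 3:1 to 4 dB above → -22 dBFS.
Stage 2: overshoot 5 dB → 5/20 = 0.25 dB → -26.75 dBFS.

-26.75 dBFS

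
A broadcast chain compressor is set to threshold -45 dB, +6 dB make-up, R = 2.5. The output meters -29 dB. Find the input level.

-20 dB

Stripping the +6 dB make-up gives -35 dB at the gain stage.
The compressed level sits -35 − (-45) = 10 dB over threshold.
Input overshoot = R × output overshoot = 25 dB → input = -45 + 25 = -20 dB.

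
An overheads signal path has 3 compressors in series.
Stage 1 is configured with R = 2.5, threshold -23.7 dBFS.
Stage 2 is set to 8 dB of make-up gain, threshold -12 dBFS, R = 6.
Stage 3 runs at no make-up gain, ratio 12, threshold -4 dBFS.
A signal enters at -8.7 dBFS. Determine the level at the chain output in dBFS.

Stage 1: overshoot 15 dB → 15/2.5 = 6 dB → -17.7 dBFS.
Stage 2: -17.7 dBFS ≤ -12 dBFS, so stage 2 doesn't engage; make-up brings it to -9.7 dBFS.
Stage 3: -9.7 dBFS is at or below the -4 dBFS threshold — no compression; output -9.7 dBFS.

-9.7 dBFS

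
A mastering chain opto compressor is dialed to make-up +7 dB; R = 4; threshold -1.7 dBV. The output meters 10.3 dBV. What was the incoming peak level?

18.3 dBV

Remove make-up: 10.3 − 7 = 3.3 dBV.
That's 5 dB above the -1.7 dBV threshold.
Before 4:1 compression the overshoot was 5 × 4 = 20 dB, so input = -1.7 + 20 = 18.3 dBV.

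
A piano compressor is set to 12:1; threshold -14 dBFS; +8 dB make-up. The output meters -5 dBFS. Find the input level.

-2 dBFS

Remove make-up: -5 − 8 = -13 dBFS.
Post-compression overshoot = -13 − (-14) = 1 dB.
Input overshoot = R × output overshoot = 12 dB → input = -14 + 12 = -2 dBFS.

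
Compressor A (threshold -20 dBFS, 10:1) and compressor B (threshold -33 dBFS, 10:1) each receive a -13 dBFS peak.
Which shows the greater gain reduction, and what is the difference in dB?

B, by 11.7 dB

A: overshoot 7 dB → output overshoot 0.7 dB → GR 6.3 dB.
B: overshoot 20 dB → output overshoot 2 dB → GR 18 dB.
B applies 11.7 dB more gain reduction.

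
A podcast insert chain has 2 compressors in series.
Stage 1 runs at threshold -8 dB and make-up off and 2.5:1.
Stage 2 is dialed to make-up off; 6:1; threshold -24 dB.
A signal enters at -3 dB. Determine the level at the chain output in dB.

Stage 1: overshoot 5 dB → 5/2.5 = 2 dB → -6 dB.
Stage 2: overshoot 18 dB → 18/6 = 3 dB → -21 dB.

-21 dB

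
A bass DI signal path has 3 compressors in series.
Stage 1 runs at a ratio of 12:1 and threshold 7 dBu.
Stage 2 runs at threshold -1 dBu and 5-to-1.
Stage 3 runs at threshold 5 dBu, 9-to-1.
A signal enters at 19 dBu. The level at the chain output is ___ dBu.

0.8 dBu

Stage 1: overshoot 12 dB → 12/12 = 1 dB → 8 dBu.
Stage 2: 9 dB above -1 dBu, reduced 5:1 to 1.8 dB above → 0.8 dBu.
Stage 3: 0.8 dBu is at or below the 5 dBu threshold — no compression; output 0.8 dBu.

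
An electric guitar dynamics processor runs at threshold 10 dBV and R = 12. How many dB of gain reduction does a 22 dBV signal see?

The signal is 12 dB above threshold.
A 12:1 ratio leaves 1 dB of that excess.
GR = overshoot in − overshoot out = 12 − 1 = 11 dB.

11 dB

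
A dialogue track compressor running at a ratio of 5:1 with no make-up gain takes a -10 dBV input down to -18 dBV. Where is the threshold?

-20 dBV

Gain reduction = -10 − (-18) = 8 dB; output overshoot = GR / (R − 1) = 8 / 4 = 2 dB.
Threshold = output − output overshoot = -18 − 2 = -20 dBV.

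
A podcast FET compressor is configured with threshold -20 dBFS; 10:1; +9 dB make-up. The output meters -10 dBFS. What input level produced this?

-10 dBFS

Stripping the +9 dB make-up gives -19 dBFS at the gain stage.
That's 1 dB above the -20 dBFS threshold.
Input overshoot = R × output overshoot = 10 dB → input = -20 + 10 = -10 dBFS.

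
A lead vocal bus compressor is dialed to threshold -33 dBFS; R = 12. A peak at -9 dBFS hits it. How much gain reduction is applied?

Overshoot = -9 − (-33) = 24 dB.
At 12:1, output sits 24/12 = 2 dB above threshold.
So the signal is attenuated by 24 − 2 = 22 dB.

22 dB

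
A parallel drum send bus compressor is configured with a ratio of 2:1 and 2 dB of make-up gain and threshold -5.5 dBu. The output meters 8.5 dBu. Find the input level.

Remove make-up: 8.5 − 2 = 6.5 dBu.
The compressed level sits 6.5 − (-5.5) = 12 dB over threshold.
Undo the ratio: input overshoot = 12 × 2 = 24 dB, giving input = 18.5 dBu.

18.5 dBu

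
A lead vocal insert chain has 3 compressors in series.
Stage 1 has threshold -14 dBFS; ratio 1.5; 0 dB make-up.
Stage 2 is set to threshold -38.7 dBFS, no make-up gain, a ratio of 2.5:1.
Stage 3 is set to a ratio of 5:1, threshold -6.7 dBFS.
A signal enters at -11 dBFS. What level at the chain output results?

-28.02 dBFS

Stage 1: overshoot 3 dB → 3/1.5 = 2 dB → -12 dBFS.
Stage 2: -12 dBFS is 26.7 dB over -38.7 dBFS; at 2.5:1 that becomes 10.68 dB over, giving -28.02 dBFS.
Stage 3: below threshold (-28.02 ≤ -6.7); passes unchanged; output -28.02 dBFS.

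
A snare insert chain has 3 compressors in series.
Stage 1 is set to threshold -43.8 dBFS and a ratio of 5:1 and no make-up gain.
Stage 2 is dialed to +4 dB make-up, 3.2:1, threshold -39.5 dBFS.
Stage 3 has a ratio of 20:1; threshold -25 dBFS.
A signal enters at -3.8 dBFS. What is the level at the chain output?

-34.34375 dBFS

Stage 1: overshoot 40 dB → 40/5 = 8 dB → -35.8 dBFS.
Stage 2: 3.7 dB above -39.5 dBFS, reduced 3.2:1 to 1.15625 dB above → -38.34375 dBFS; +4 dB make-up → -34.34375 dBFS.
Stage 3: -34.34375 dBFS ≤ -25 dBFS, so stage 3 doesn't engage; output -34.34375 dBFS.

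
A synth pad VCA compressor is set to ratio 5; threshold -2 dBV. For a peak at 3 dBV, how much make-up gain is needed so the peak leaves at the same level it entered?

4 dB

Without make-up, output = threshold + overshoot/5 = -2 + 1 = -1 dBV.
Gap to target: 4 dB.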